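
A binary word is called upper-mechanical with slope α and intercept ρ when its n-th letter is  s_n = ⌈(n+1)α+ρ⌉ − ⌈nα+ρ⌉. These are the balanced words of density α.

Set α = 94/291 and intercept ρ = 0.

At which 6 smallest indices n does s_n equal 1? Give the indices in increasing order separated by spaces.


n=0: ⌈94/291⌉−⌈0/291⌉ = 1−0 = 1  ← one
n=1: ⌈188/291⌉−⌈94/291⌉ = 1−1 = 0
n=2: ⌈282/291⌉−⌈188/291⌉ = 1−1 = 0
n=3: ⌈376/291⌉−⌈282/291⌉ = 2−1 = 1  ← one
n=4: ⌈470/291⌉−⌈376/291⌉ = 2−2 = 0
n=5: ⌈564/291⌉−⌈470/291⌉ = 2−2 = 0
n=6: ⌈658/291⌉−⌈564/291⌉ = 3−2 = 1  ← one
n=7: ⌈752/291⌉−⌈658/291⌉ = 3−3 = 0
n=8: ⌈846/291⌉−⌈752/291⌉ = 3−3 = 0
n=9: ⌈940/291⌉−⌈846/291⌉ = 4−3 = 1  ← one
n=10: ⌈1034/291⌉−⌈940/291⌉ = 4−4 = 0
n=11: ⌈1128/291⌉−⌈1034/291⌉ = 4−4 = 0
n=12: ⌈1222/291⌉−⌈1128/291⌉ = 5−4 = 1  ← one
n=13: ⌈1316/291⌉−⌈1222/291⌉ = 5−5 = 0
n=14: ⌈1410/291⌉−⌈1316/291⌉ = 5−5 = 0
n=15: ⌈1504/291⌉−⌈1410/291⌉ = 6−5 = 1  ← one
positions of the first 6 ones: 0 3 6 9 12 15

0 3 6 9 12 15


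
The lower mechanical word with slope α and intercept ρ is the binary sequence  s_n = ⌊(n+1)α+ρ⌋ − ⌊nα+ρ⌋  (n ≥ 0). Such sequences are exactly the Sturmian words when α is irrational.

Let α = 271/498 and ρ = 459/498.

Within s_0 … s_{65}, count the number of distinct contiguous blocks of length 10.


t_n = ⌊(n·271+459)/498⌋ for n = 0 … 66:
  n=0…9: ⌊459/498⌋=0 ⌊730/498⌋=1 ⌊1001/498⌋=2 ⌊1272/498⌋=2 ⌊1543/498⌋=3 ⌊1814/498⌋=3 ⌊2085/498⌋=4 ⌊2356/498⌋=4 ⌊2627/498⌋=5 ⌊2898/498⌋=5
  n=10…19: ⌊3169/498⌋=6 ⌊3440/498⌋=6 ⌊3711/498⌋=7 ⌊3982/498⌋=7 ⌊4253/498⌋=8 ⌊4524/498⌋=9 ⌊4795/498⌋=9 ⌊5066/498⌋=10 ⌊5337/498⌋=10 ⌊5608/498⌋=11
  n=20…29: ⌊5879/498⌋=11 ⌊6150/498⌋=12 ⌊6421/498⌋=12 ⌊6692/498⌋=13 ⌊6963/498⌋=13 ⌊7234/498⌋=14 ⌊7505/498⌋=15 ⌊7776/498⌋=15 ⌊8047/498⌋=16 ⌊8318/498⌋=16
  n=30…39: ⌊8589/498⌋=17 ⌊8860/498⌋=17 ⌊9131/498⌋=18 ⌊9402/498⌋=18 ⌊9673/498⌋=19 ⌊9944/498⌋=19 ⌊10215/498⌋=20 ⌊10486/498⌋=21 ⌊10757/498⌋=21 ⌊11028/498⌋=22
  n=40…49: ⌊11299/498⌋=22 ⌊11570/498⌋=23 ⌊11841/498⌋=23 ⌊12112/498⌋=24 ⌊12383/498⌋=24 ⌊12654/498⌋=25 ⌊12925/498⌋=25 ⌊13196/498⌋=26 ⌊13467/498⌋=27 ⌊13738/498⌋=27
  n=50…59: ⌊14009/498⌋=28 ⌊14280/498⌋=28 ⌊14551/498⌋=29 ⌊14822/498⌋=29 ⌊15093/498⌋=30 ⌊15364/498⌋=30 ⌊15635/498⌋=31 ⌊15906/498⌋=31 ⌊16177/498⌋=32 ⌊16448/498⌋=33
  n=60…66: ⌊16719/498⌋=33 ⌊16990/498⌋=34 ⌊17261/498⌋=34 ⌊17532/498⌋=35 ⌊17803/498⌋=35 ⌊18074/498⌋=36 ⌊18345/498⌋=36
s_n = t_(n+1) − t_n for n = 0 … 65 gives
prefix = 110101010101011010101010110101010101101010101011010101010110101010
slide a length-10 window over [0..9] … [56..65] (57 windows); first occurrence of each distinct factor:
  [  0..  9] 1101010101
  [  1.. 10] 1010101010
  [  2.. 11] 0101010101
  [  5.. 14] 1010101011
  [  6.. 15] 0101010110
  [  7.. 16] 1010101101
  [  8.. 17] 0101011010
  [  9.. 18] 1010110101
  [ 10.. 19] 0101101010
  [ 11.. 20] 1011010101
  [ 12.. 21] 0110101010
  (the other 46 windows repeat one of these)
distinct factors: {0101010101, 0101010110, 0101011010, 0101101010, 0110101010, 1010101010, 1010101011, 1010101101, 1010110101, 1011010101, 1101010101}
count = 11  (Sturmian bound for length 10 is 11)

11


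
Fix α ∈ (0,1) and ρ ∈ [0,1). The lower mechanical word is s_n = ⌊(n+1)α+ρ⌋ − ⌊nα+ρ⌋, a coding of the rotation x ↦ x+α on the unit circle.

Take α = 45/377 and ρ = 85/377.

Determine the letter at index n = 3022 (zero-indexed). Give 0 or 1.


1

(n+1)α + ρ = (3023·45 + 85) / 377 = 136120/377
nα + ρ     = (3022·45 + 85) / 377 = 136075/377
⌊136120/377⌋ = 361,  ⌊136075/377⌋ = 360
s_{3022} = 361 − 360 = 1


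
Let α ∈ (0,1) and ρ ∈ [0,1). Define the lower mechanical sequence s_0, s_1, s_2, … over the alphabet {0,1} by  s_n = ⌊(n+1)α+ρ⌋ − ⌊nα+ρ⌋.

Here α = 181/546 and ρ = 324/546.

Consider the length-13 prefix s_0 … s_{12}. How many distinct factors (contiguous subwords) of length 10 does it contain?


t_n = ⌊(n·181+324)/546⌋ for n = 0 … 13:
  n=0…9: ⌊324/546⌋=0 ⌊505/546⌋=0 ⌊686/546⌋=1 ⌊867/546⌋=1 ⌊1048/546⌋=1 ⌊1229/546⌋=2 ⌊1410/546⌋=2 ⌊1591/546⌋=2 ⌊1772/546⌋=3 ⌊1953/546⌋=3
  n=10…13: ⌊2134/546⌋=3 ⌊2315/546⌋=4 ⌊2496/546⌋=4 ⌊2677/546⌋=4
s_n = t_(n+1) − t_n for n = 0 … 12 gives
prefix = 0100100100100
slide a length-10 window over [0..9] … [3..12] (4 windows); first occurrence of each distinct factor:
  [  0..  9] 0100100100
  [  1.. 10] 1001001001
  [  2.. 11] 0010010010
  (the other 1 window repeats one of these)
distinct factors: {0010010010, 0100100100, 1001001001}
count = 3  (Sturmian bound for length 10 is 11)

3


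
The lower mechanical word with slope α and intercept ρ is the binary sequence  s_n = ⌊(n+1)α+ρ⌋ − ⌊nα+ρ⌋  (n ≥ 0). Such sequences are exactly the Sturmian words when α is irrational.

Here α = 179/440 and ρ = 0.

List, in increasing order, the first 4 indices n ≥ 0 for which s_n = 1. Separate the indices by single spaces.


n=0: ⌊179/440⌋−⌊0/440⌋ = 0−0 = 0
n=1: ⌊358/440⌋−⌊179/440⌋ = 0−0 = 0
n=2: ⌊537/440⌋−⌊358/440⌋ = 1−0 = 1  ← one
n=3: ⌊716/440⌋−⌊537/440⌋ = 1−1 = 0
n=4: ⌊895/440⌋−⌊716/440⌋ = 2−1 = 1  ← one
n=5: ⌊1074/440⌋−⌊895/440⌋ = 2−2 = 0
n=6: ⌊1253/440⌋−⌊1074/440⌋ = 2−2 = 0
n=7: ⌊1432/440⌋−⌊1253/440⌋ = 3−2 = 1  ← one
n=8: ⌊1611/440⌋−⌊1432/440⌋ = 3−3 = 0
n=9: ⌊1790/440⌋−⌊1611/440⌋ = 4−3 = 1  ← one
positions of the first 4 ones: 2 4 7 9

2 4 7 9


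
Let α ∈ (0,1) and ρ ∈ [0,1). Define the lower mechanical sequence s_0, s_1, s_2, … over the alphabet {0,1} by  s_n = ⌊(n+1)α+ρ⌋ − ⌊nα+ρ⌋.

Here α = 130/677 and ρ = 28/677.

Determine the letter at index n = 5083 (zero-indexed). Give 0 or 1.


0

(n+1)α + ρ = (5084·130 + 28) / 677 = 660948/677
nα + ρ     = (5083·130 + 28) / 677 = 660818/677
⌊660948/677⌋ = 976,  ⌊660818/677⌋ = 976
s_{5083} = 976 − 976 = 0


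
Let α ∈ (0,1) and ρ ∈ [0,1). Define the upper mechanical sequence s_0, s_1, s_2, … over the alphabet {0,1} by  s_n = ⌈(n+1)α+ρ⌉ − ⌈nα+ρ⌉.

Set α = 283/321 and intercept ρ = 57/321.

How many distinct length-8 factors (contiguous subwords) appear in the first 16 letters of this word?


t_n = ⌈(n·283+57)/321⌉ for n = 0 … 16:
  n=0…9: ⌈57/321⌉=1 ⌈340/321⌉=2 ⌈623/321⌉=2 ⌈906/321⌉=3 ⌈1189/321⌉=4 ⌈1472/321⌉=5 ⌈1755/321⌉=6 ⌈2038/321⌉=7 ⌈2321/321⌉=8 ⌈2604/321⌉=9
  n=10…16: ⌈2887/321⌉=9 ⌈3170/321⌉=10 ⌈3453/321⌉=11 ⌈3736/321⌉=12 ⌈4019/321⌉=13 ⌈4302/321⌉=14 ⌈4585/321⌉=15
s_n = t_(n+1) − t_n for n = 0 … 15 gives
prefix = 1011111110111111
slide a length-8 window over [0..7] … [8..15] (9 windows); first occurrence of each distinct factor:
  [  0..  7] 10111111
  [  1..  8] 01111111
  [  2..  9] 11111110
  [  3.. 10] 11111101
  [  4.. 11] 11111011
  [  5.. 12] 11110111
  [  6.. 13] 11101111
  [  7.. 14] 11011111
  (the other 1 window repeats one of these)
distinct factors: {01111111, 10111111, 11011111, 11101111, 11110111, 11111011, 11111101, 11111110}
count = 8  (Sturmian bound for length 8 is 9)

8


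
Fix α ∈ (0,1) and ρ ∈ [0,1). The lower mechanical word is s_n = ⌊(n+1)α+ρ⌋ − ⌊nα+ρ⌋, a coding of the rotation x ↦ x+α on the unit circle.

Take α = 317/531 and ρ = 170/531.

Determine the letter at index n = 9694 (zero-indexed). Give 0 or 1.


1

(n+1)α + ρ = (9695·317 + 170) / 531 = 3073485/531
nα + ρ     = (9694·317 + 170) / 531 = 3073168/531
⌊3073485/531⌋ = 5788,  ⌊3073168/531⌋ = 5787
s_{9694} = 5788 − 5787 = 1


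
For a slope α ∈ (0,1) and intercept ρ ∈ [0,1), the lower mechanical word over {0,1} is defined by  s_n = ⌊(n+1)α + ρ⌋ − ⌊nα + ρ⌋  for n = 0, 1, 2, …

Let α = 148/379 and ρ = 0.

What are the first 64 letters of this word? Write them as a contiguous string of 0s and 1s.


n=0: ⌊(1·148)/379⌋ − ⌊(0·148)/379⌋ = ⌊148/379⌋ − ⌊0/379⌋ = 0 − 0 = 0
n=1: ⌊(2·148)/379⌋ − ⌊(1·148)/379⌋ = ⌊296/379⌋ − ⌊148/379⌋ = 0 − 0 = 0
n=2: ⌊(3·148)/379⌋ − ⌊(2·148)/379⌋ = ⌊444/379⌋ − ⌊296/379⌋ = 1 − 0 = 1
n=3: ⌊(4·148)/379⌋ − ⌊(3·148)/379⌋ = ⌊592/379⌋ − ⌊444/379⌋ = 1 − 1 = 0
n=4: ⌊(5·148)/379⌋ − ⌊(4·148)/379⌋ = ⌊740/379⌋ − ⌊592/379⌋ = 1 − 1 = 0
n=5: ⌊(6·148)/379⌋ − ⌊(5·148)/379⌋ = ⌊888/379⌋ − ⌊740/379⌋ = 2 − 1 = 1
n=6: ⌊(7·148)/379⌋ − ⌊(6·148)/379⌋ = ⌊1036/379⌋ − ⌊888/379⌋ = 2 − 2 = 0
n=7: ⌊(8·148)/379⌋ − ⌊(7·148)/379⌋ = ⌊1184/379⌋ − ⌊1036/379⌋ = 3 − 2 = 1
n=8: ⌊(9·148)/379⌋ − ⌊(8·148)/379⌋ = ⌊1332/379⌋ − ⌊1184/379⌋ = 3 − 3 = 0
n=9: ⌊(10·148)/379⌋ − ⌊(9·148)/379⌋ = ⌊1480/379⌋ − ⌊1332/379⌋ = 3 − 3 = 0
n=10: ⌊(11·148)/379⌋ − ⌊(10·148)/379⌋ = ⌊1628/379⌋ − ⌊1480/379⌋ = 4 − 3 = 1
n=11: ⌊(12·148)/379⌋ − ⌊(11·148)/379⌋ = ⌊1776/379⌋ − ⌊1628/379⌋ = 4 − 4 = 0
n=12: ⌊(13·148)/379⌋ − ⌊(12·148)/379⌋ = ⌊1924/379⌋ − ⌊1776/379⌋ = 5 − 4 = 1
n=13: ⌊(14·148)/379⌋ − ⌊(13·148)/379⌋ = ⌊2072/379⌋ − ⌊1924/379⌋ = 5 − 5 = 0
n=14: ⌊(15·148)/379⌋ − ⌊(14·148)/379⌋ = ⌊2220/379⌋ − ⌊2072/379⌋ = 5 − 5 = 0
n=15: ⌊(16·148)/379⌋ − ⌊(15·148)/379⌋ = ⌊2368/379⌋ − ⌊2220/379⌋ = 6 − 5 = 1
n=16: ⌊(17·148)/379⌋ − ⌊(16·148)/379⌋ = ⌊2516/379⌋ − ⌊2368/379⌋ = 6 − 6 = 0
n=17: ⌊(18·148)/379⌋ − ⌊(17·148)/379⌋ = ⌊2664/379⌋ − ⌊2516/379⌋ = 7 − 6 = 1
n=18: ⌊(19·148)/379⌋ − ⌊(18·148)/379⌋ = ⌊2812/379⌋ − ⌊2664/379⌋ = 7 − 7 = 0
n=19: ⌊(20·148)/379⌋ − ⌊(19·148)/379⌋ = ⌊2960/379⌋ − ⌊2812/379⌋ = 7 − 7 = 0
n=20: ⌊(21·148)/379⌋ − ⌊(20·148)/379⌋ = ⌊3108/379⌋ − ⌊2960/379⌋ = 8 − 7 = 1
n=21: ⌊(22·148)/379⌋ − ⌊(21·148)/379⌋ = ⌊3256/379⌋ − ⌊3108/379⌋ = 8 − 8 = 0
n=22: ⌊(23·148)/379⌋ − ⌊(22·148)/379⌋ = ⌊3404/379⌋ − ⌊3256/379⌋ = 8 − 8 = 0
n=23: ⌊(24·148)/379⌋ − ⌊(23·148)/379⌋ = ⌊3552/379⌋ − ⌊3404/379⌋ = 9 − 8 = 1
n=24: ⌊(25·148)/379⌋ − ⌊(24·148)/379⌋ = ⌊3700/379⌋ − ⌊3552/379⌋ = 9 − 9 = 0
n=25: ⌊(26·148)/379⌋ − ⌊(25·148)/379⌋ = ⌊3848/379⌋ − ⌊3700/379⌋ = 10 − 9 = 1
n=26: ⌊(27·148)/379⌋ − ⌊(26·148)/379⌋ = ⌊3996/379⌋ − ⌊3848/379⌋ = 10 − 10 = 0
n=27: ⌊(28·148)/379⌋ − ⌊(27·148)/379⌋ = ⌊4144/379⌋ − ⌊3996/379⌋ = 10 − 10 = 0
n=28: ⌊(29·148)/379⌋ − ⌊(28·148)/379⌋ = ⌊4292/379⌋ − ⌊4144/379⌋ = 11 − 10 = 1
n=29: ⌊(30·148)/379⌋ − ⌊(29·148)/379⌋ = ⌊4440/379⌋ − ⌊4292/379⌋ = 11 − 11 = 0
n=30: ⌊(31·148)/379⌋ − ⌊(30·148)/379⌋ = ⌊4588/379⌋ − ⌊4440/379⌋ = 12 − 11 = 1
n=31: ⌊(32·148)/379⌋ − ⌊(31·148)/379⌋ = ⌊4736/379⌋ − ⌊4588/379⌋ = 12 − 12 = 0
n=32: ⌊(33·148)/379⌋ − ⌊(32·148)/379⌋ = ⌊4884/379⌋ − ⌊4736/379⌋ = 12 − 12 = 0
n=33: ⌊(34·148)/379⌋ − ⌊(33·148)/379⌋ = ⌊5032/379⌋ − ⌊4884/379⌋ = 13 − 12 = 1
n=34: ⌊(35·148)/379⌋ − ⌊(34·148)/379⌋ = ⌊5180/379⌋ − ⌊5032/379⌋ = 13 − 13 = 0
n=35: ⌊(36·148)/379⌋ − ⌊(35·148)/379⌋ = ⌊5328/379⌋ − ⌊5180/379⌋ = 14 − 13 = 1
n=36: ⌊(37·148)/379⌋ − ⌊(36·148)/379⌋ = ⌊5476/379⌋ − ⌊5328/379⌋ = 14 − 14 = 0
n=37: ⌊(38·148)/379⌋ − ⌊(37·148)/379⌋ = ⌊5624/379⌋ − ⌊5476/379⌋ = 14 − 14 = 0
n=38: ⌊(39·148)/379⌋ − ⌊(38·148)/379⌋ = ⌊5772/379⌋ − ⌊5624/379⌋ = 15 − 14 = 1
n=39: ⌊(40·148)/379⌋ − ⌊(39·148)/379⌋ = ⌊5920/379⌋ − ⌊5772/379⌋ = 15 − 15 = 0
n=40: ⌊(41·148)/379⌋ − ⌊(40·148)/379⌋ = ⌊6068/379⌋ − ⌊5920/379⌋ = 16 − 15 = 1
n=41: ⌊(42·148)/379⌋ − ⌊(41·148)/379⌋ = ⌊6216/379⌋ − ⌊6068/379⌋ = 16 − 16 = 0
n=42: ⌊(43·148)/379⌋ − ⌊(42·148)/379⌋ = ⌊6364/379⌋ − ⌊6216/379⌋ = 16 − 16 = 0
n=43: ⌊(44·148)/379⌋ − ⌊(43·148)/379⌋ = ⌊6512/379⌋ − ⌊6364/379⌋ = 17 − 16 = 1
n=44: ⌊(45·148)/379⌋ − ⌊(44·148)/379⌋ = ⌊6660/379⌋ − ⌊6512/379⌋ = 17 − 17 = 0
n=45: ⌊(46·148)/379⌋ − ⌊(45·148)/379⌋ = ⌊6808/379⌋ − ⌊6660/379⌋ = 17 − 17 = 0
n=46: ⌊(47·148)/379⌋ − ⌊(46·148)/379⌋ = ⌊6956/379⌋ − ⌊6808/379⌋ = 18 − 17 = 1
n=47: ⌊(48·148)/379⌋ − ⌊(47·148)/379⌋ = ⌊7104/379⌋ − ⌊6956/379⌋ = 18 − 18 = 0
n=48: ⌊(49·148)/379⌋ − ⌊(48·148)/379⌋ = ⌊7252/379⌋ − ⌊7104/379⌋ = 19 − 18 = 1
n=49: ⌊(50·148)/379⌋ − ⌊(49·148)/379⌋ = ⌊7400/379⌋ − ⌊7252/379⌋ = 19 − 19 = 0
n=50: ⌊(51·148)/379⌋ − ⌊(50·148)/379⌋ = ⌊7548/379⌋ − ⌊7400/379⌋ = 19 − 19 = 0
n=51: ⌊(52·148)/379⌋ − ⌊(51·148)/379⌋ = ⌊7696/379⌋ − ⌊7548/379⌋ = 20 − 19 = 1
n=52: ⌊(53·148)/379⌋ − ⌊(52·148)/379⌋ = ⌊7844/379⌋ − ⌊7696/379⌋ = 20 − 20 = 0
n=53: ⌊(54·148)/379⌋ − ⌊(53·148)/379⌋ = ⌊7992/379⌋ − ⌊7844/379⌋ = 21 − 20 = 1
n=54: ⌊(55·148)/379⌋ − ⌊(54·148)/379⌋ = ⌊8140/379⌋ − ⌊7992/379⌋ = 21 − 21 = 0
n=55: ⌊(56·148)/379⌋ − ⌊(55·148)/379⌋ = ⌊8288/379⌋ − ⌊8140/379⌋ = 21 − 21 = 0
n=56: ⌊(57·148)/379⌋ − ⌊(56·148)/379⌋ = ⌊8436/379⌋ − ⌊8288/379⌋ = 22 − 21 = 1
n=57: ⌊(58·148)/379⌋ − ⌊(57·148)/379⌋ = ⌊8584/379⌋ − ⌊8436/379⌋ = 22 − 22 = 0
n=58: ⌊(59·148)/379⌋ − ⌊(58·148)/379⌋ = ⌊8732/379⌋ − ⌊8584/379⌋ = 23 − 22 = 1
n=59: ⌊(60·148)/379⌋ − ⌊(59·148)/379⌋ = ⌊8880/379⌋ − ⌊8732/379⌋ = 23 − 23 = 0
n=60: ⌊(61·148)/379⌋ − ⌊(60·148)/379⌋ = ⌊9028/379⌋ − ⌊8880/379⌋ = 23 − 23 = 0
n=61: ⌊(62·148)/379⌋ − ⌊(61·148)/379⌋ = ⌊9176/379⌋ − ⌊9028/379⌋ = 24 − 23 = 1
n=62: ⌊(63·148)/379⌋ − ⌊(62·148)/379⌋ = ⌊9324/379⌋ − ⌊9176/379⌋ = 24 − 24 = 0
n=63: ⌊(64·148)/379⌋ − ⌊(63·148)/379⌋ = ⌊9472/379⌋ − ⌊9324/379⌋ = 24 − 24 = 0

0010010100101001010010010100101001010010100100101001010010100100


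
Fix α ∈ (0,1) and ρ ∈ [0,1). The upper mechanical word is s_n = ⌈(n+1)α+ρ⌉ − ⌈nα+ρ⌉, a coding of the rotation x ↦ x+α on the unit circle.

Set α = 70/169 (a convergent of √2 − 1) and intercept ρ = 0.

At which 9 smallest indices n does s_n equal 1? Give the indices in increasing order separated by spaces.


n=0: ⌈70/169⌉−⌈0/169⌉ = 1−0 = 1  ← one
n=1: ⌈140/169⌉−⌈70/169⌉ = 1−1 = 0
n=2: ⌈210/169⌉−⌈140/169⌉ = 2−1 = 1  ← one
n=3: ⌈280/169⌉−⌈210/169⌉ = 2−2 = 0
n=4: ⌈350/169⌉−⌈280/169⌉ = 3−2 = 1  ← one
n=5: ⌈420/169⌉−⌈350/169⌉ = 3−3 = 0
n=6: ⌈490/169⌉−⌈420/169⌉ = 3−3 = 0
n=7: ⌈560/169⌉−⌈490/169⌉ = 4−3 = 1  ← one
n=8: ⌈630/169⌉−⌈560/169⌉ = 4−4 = 0
n=9: ⌈700/169⌉−⌈630/169⌉ = 5−4 = 1  ← one
n=10: ⌈770/169⌉−⌈700/169⌉ = 5−5 = 0
n=11: ⌈840/169⌉−⌈770/169⌉ = 5−5 = 0
n=12: ⌈910/169⌉−⌈840/169⌉ = 6−5 = 1  ← one
n=13: ⌈980/169⌉−⌈910/169⌉ = 6−6 = 0
n=14: ⌈1050/169⌉−⌈980/169⌉ = 7−6 = 1  ← one
n=15: ⌈1120/169⌉−⌈1050/169⌉ = 7−7 = 0
n=16: ⌈1190/169⌉−⌈1120/169⌉ = 8−7 = 1  ← one
n=17: ⌈1260/169⌉−⌈1190/169⌉ = 8−8 = 0
n=18: ⌈1330/169⌉−⌈1260/169⌉ = 8−8 = 0
n=19: ⌈1400/169⌉−⌈1330/169⌉ = 9−8 = 1  ← one
positions of the first 9 ones: 0 2 4 7 9 12 14 16 19

0 2 4 7 9 12 14 16 19


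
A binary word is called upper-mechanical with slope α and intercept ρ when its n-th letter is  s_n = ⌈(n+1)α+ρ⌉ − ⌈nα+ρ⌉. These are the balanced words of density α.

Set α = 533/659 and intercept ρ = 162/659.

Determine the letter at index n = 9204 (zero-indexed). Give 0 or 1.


1

(n+1)α + ρ = (9205·533 + 162) / 659 = 4906427/659
nα + ρ     = (9204·533 + 162) / 659 = 4905894/659
⌈4906427/659⌉ = 7446,  ⌈4905894/659⌉ = 7445
s_{9204} = 7446 − 7445 = 1


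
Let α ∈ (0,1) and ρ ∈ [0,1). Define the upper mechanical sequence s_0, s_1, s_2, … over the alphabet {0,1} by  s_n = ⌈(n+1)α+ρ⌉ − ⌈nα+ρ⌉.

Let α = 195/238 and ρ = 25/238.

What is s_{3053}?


(n+1)α + ρ = (3054·195 + 25) / 238 = 595555/238
nα + ρ     = (3053·195 + 25) / 238 = 595360/238
⌈595555/238⌉ = 2503,  ⌈595360/238⌉ = 2502
s_{3053} = 2503 − 2502 = 1

1


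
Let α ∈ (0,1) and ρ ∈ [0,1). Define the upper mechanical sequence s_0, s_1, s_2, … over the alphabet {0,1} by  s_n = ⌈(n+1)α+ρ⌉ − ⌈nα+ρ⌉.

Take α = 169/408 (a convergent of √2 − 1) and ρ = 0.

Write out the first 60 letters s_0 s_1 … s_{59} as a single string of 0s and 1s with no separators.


n=0: ⌈(1·169)/408⌉ − ⌈(0·169)/408⌉ = ⌈169/408⌉ − ⌈0/408⌉ = 1 − 0 = 1
n=1: ⌈(2·169)/408⌉ − ⌈(1·169)/408⌉ = ⌈338/408⌉ − ⌈169/408⌉ = 1 − 1 = 0
n=2: ⌈(3·169)/408⌉ − ⌈(2·169)/408⌉ = ⌈507/408⌉ − ⌈338/408⌉ = 2 − 1 = 1
n=3: ⌈(4·169)/408⌉ − ⌈(3·169)/408⌉ = ⌈676/408⌉ − ⌈507/408⌉ = 2 − 2 = 0
n=4: ⌈(5·169)/408⌉ − ⌈(4·169)/408⌉ = ⌈845/408⌉ − ⌈676/408⌉ = 3 − 2 = 1
n=5: ⌈(6·169)/408⌉ − ⌈(5·169)/408⌉ = ⌈1014/408⌉ − ⌈845/408⌉ = 3 − 3 = 0
n=6: ⌈(7·169)/408⌉ − ⌈(6·169)/408⌉ = ⌈1183/408⌉ − ⌈1014/408⌉ = 3 − 3 = 0
n=7: ⌈(8·169)/408⌉ − ⌈(7·169)/408⌉ = ⌈1352/408⌉ − ⌈1183/408⌉ = 4 − 3 = 1
n=8: ⌈(9·169)/408⌉ − ⌈(8·169)/408⌉ = ⌈1521/408⌉ − ⌈1352/408⌉ = 4 − 4 = 0
n=9: ⌈(10·169)/408⌉ − ⌈(9·169)/408⌉ = ⌈1690/408⌉ − ⌈1521/408⌉ = 5 − 4 = 1
n=10: ⌈(11·169)/408⌉ − ⌈(10·169)/408⌉ = ⌈1859/408⌉ − ⌈1690/408⌉ = 5 − 5 = 0
n=11: ⌈(12·169)/408⌉ − ⌈(11·169)/408⌉ = ⌈2028/408⌉ − ⌈1859/408⌉ = 5 − 5 = 0
n=12: ⌈(13·169)/408⌉ − ⌈(12·169)/408⌉ = ⌈2197/408⌉ − ⌈2028/408⌉ = 6 − 5 = 1
n=13: ⌈(14·169)/408⌉ − ⌈(13·169)/408⌉ = ⌈2366/408⌉ − ⌈2197/408⌉ = 6 − 6 = 0
n=14: ⌈(15·169)/408⌉ − ⌈(14·169)/408⌉ = ⌈2535/408⌉ − ⌈2366/408⌉ = 7 − 6 = 1
n=15: ⌈(16·169)/408⌉ − ⌈(15·169)/408⌉ = ⌈2704/408⌉ − ⌈2535/408⌉ = 7 − 7 = 0
n=16: ⌈(17·169)/408⌉ − ⌈(16·169)/408⌉ = ⌈2873/408⌉ − ⌈2704/408⌉ = 8 − 7 = 1
n=17: ⌈(18·169)/408⌉ − ⌈(17·169)/408⌉ = ⌈3042/408⌉ − ⌈2873/408⌉ = 8 − 8 = 0
n=18: ⌈(19·169)/408⌉ − ⌈(18·169)/408⌉ = ⌈3211/408⌉ − ⌈3042/408⌉ = 8 − 8 = 0
n=19: ⌈(20·169)/408⌉ − ⌈(19·169)/408⌉ = ⌈3380/408⌉ − ⌈3211/408⌉ = 9 − 8 = 1
n=20: ⌈(21·169)/408⌉ − ⌈(20·169)/408⌉ = ⌈3549/408⌉ − ⌈3380/408⌉ = 9 − 9 = 0
n=21: ⌈(22·169)/408⌉ − ⌈(21·169)/408⌉ = ⌈3718/408⌉ − ⌈3549/408⌉ = 10 − 9 = 1
n=22: ⌈(23·169)/408⌉ − ⌈(22·169)/408⌉ = ⌈3887/408⌉ − ⌈3718/408⌉ = 10 − 10 = 0
n=23: ⌈(24·169)/408⌉ − ⌈(23·169)/408⌉ = ⌈4056/408⌉ − ⌈3887/408⌉ = 10 − 10 = 0
n=24: ⌈(25·169)/408⌉ − ⌈(24·169)/408⌉ = ⌈4225/408⌉ − ⌈4056/408⌉ = 11 − 10 = 1
n=25: ⌈(26·169)/408⌉ − ⌈(25·169)/408⌉ = ⌈4394/408⌉ − ⌈4225/408⌉ = 11 − 11 = 0
n=26: ⌈(27·169)/408⌉ − ⌈(26·169)/408⌉ = ⌈4563/408⌉ − ⌈4394/408⌉ = 12 − 11 = 1
n=27: ⌈(28·169)/408⌉ − ⌈(27·169)/408⌉ = ⌈4732/408⌉ − ⌈4563/408⌉ = 12 − 12 = 0
n=28: ⌈(29·169)/408⌉ − ⌈(28·169)/408⌉ = ⌈4901/408⌉ − ⌈4732/408⌉ = 13 − 12 = 1
n=29: ⌈(30·169)/408⌉ − ⌈(29·169)/408⌉ = ⌈5070/408⌉ − ⌈4901/408⌉ = 13 − 13 = 0
n=30: ⌈(31·169)/408⌉ − ⌈(30·169)/408⌉ = ⌈5239/408⌉ − ⌈5070/408⌉ = 13 − 13 = 0
n=31: ⌈(32·169)/408⌉ − ⌈(31·169)/408⌉ = ⌈5408/408⌉ − ⌈5239/408⌉ = 14 − 13 = 1
n=32: ⌈(33·169)/408⌉ − ⌈(32·169)/408⌉ = ⌈5577/408⌉ − ⌈5408/408⌉ = 14 − 14 = 0
n=33: ⌈(34·169)/408⌉ − ⌈(33·169)/408⌉ = ⌈5746/408⌉ − ⌈5577/408⌉ = 15 − 14 = 1
n=34: ⌈(35·169)/408⌉ − ⌈(34·169)/408⌉ = ⌈5915/408⌉ − ⌈5746/408⌉ = 15 − 15 = 0
n=35: ⌈(36·169)/408⌉ − ⌈(35·169)/408⌉ = ⌈6084/408⌉ − ⌈5915/408⌉ = 15 − 15 = 0
n=36: ⌈(37·169)/408⌉ − ⌈(36·169)/408⌉ = ⌈6253/408⌉ − ⌈6084/408⌉ = 16 − 15 = 1
n=37: ⌈(38·169)/408⌉ − ⌈(37·169)/408⌉ = ⌈6422/408⌉ − ⌈6253/408⌉ = 16 − 16 = 0
n=38: ⌈(39·169)/408⌉ − ⌈(38·169)/408⌉ = ⌈6591/408⌉ − ⌈6422/408⌉ = 17 − 16 = 1
n=39: ⌈(40·169)/408⌉ − ⌈(39·169)/408⌉ = ⌈6760/408⌉ − ⌈6591/408⌉ = 17 − 17 = 0
n=40: ⌈(41·169)/408⌉ − ⌈(40·169)/408⌉ = ⌈6929/408⌉ − ⌈6760/408⌉ = 17 − 17 = 0
n=41: ⌈(42·169)/408⌉ − ⌈(41·169)/408⌉ = ⌈7098/408⌉ − ⌈6929/408⌉ = 18 − 17 = 1
n=42: ⌈(43·169)/408⌉ − ⌈(42·169)/408⌉ = ⌈7267/408⌉ − ⌈7098/408⌉ = 18 − 18 = 0
n=43: ⌈(44·169)/408⌉ − ⌈(43·169)/408⌉ = ⌈7436/408⌉ − ⌈7267/408⌉ = 19 − 18 = 1
n=44: ⌈(45·169)/408⌉ − ⌈(44·169)/408⌉ = ⌈7605/408⌉ − ⌈7436/408⌉ = 19 − 19 = 0
n=45: ⌈(46·169)/408⌉ − ⌈(45·169)/408⌉ = ⌈7774/408⌉ − ⌈7605/408⌉ = 20 − 19 = 1
n=46: ⌈(47·169)/408⌉ − ⌈(46·169)/408⌉ = ⌈7943/408⌉ − ⌈7774/408⌉ = 20 − 20 = 0
n=47: ⌈(48·169)/408⌉ − ⌈(47·169)/408⌉ = ⌈8112/408⌉ − ⌈7943/408⌉ = 20 − 20 = 0
n=48: ⌈(49·169)/408⌉ − ⌈(48·169)/408⌉ = ⌈8281/408⌉ − ⌈8112/408⌉ = 21 − 20 = 1
n=49: ⌈(50·169)/408⌉ − ⌈(49·169)/408⌉ = ⌈8450/408⌉ − ⌈8281/408⌉ = 21 − 21 = 0
n=50: ⌈(51·169)/408⌉ − ⌈(50·169)/408⌉ = ⌈8619/408⌉ − ⌈8450/408⌉ = 22 − 21 = 1
n=51: ⌈(52·169)/408⌉ − ⌈(51·169)/408⌉ = ⌈8788/408⌉ − ⌈8619/408⌉ = 22 − 22 = 0
n=52: ⌈(53·169)/408⌉ − ⌈(52·169)/408⌉ = ⌈8957/408⌉ − ⌈8788/408⌉ = 22 − 22 = 0
n=53: ⌈(54·169)/408⌉ − ⌈(53·169)/408⌉ = ⌈9126/408⌉ − ⌈8957/408⌉ = 23 − 22 = 1
n=54: ⌈(55·169)/408⌉ − ⌈(54·169)/408⌉ = ⌈9295/408⌉ − ⌈9126/408⌉ = 23 − 23 = 0
n=55: ⌈(56·169)/408⌉ − ⌈(55·169)/408⌉ = ⌈9464/408⌉ − ⌈9295/408⌉ = 24 − 23 = 1
n=56: ⌈(57·169)/408⌉ − ⌈(56·169)/408⌉ = ⌈9633/408⌉ − ⌈9464/408⌉ = 24 − 24 = 0
n=57: ⌈(58·169)/408⌉ − ⌈(57·169)/408⌉ = ⌈9802/408⌉ − ⌈9633/408⌉ = 25 − 24 = 1
n=58: ⌈(59·169)/408⌉ − ⌈(58·169)/408⌉ = ⌈9971/408⌉ − ⌈9802/408⌉ = 25 − 25 = 0
n=59: ⌈(60·169)/408⌉ − ⌈(59·169)/408⌉ = ⌈10140/408⌉ − ⌈9971/408⌉ = 25 − 25 = 0

101010010100101010010100101010010100101001010100101001010100


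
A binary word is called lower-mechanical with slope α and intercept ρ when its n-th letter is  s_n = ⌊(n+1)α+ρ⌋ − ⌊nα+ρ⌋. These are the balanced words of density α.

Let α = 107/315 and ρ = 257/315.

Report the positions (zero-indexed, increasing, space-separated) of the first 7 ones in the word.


n=0: ⌊364/315⌋−⌊257/315⌋ = 1−0 = 1  ← one
n=1: ⌊471/315⌋−⌊364/315⌋ = 1−1 = 0
n=2: ⌊578/315⌋−⌊471/315⌋ = 1−1 = 0
n=3: ⌊685/315⌋−⌊578/315⌋ = 2−1 = 1  ← one
n=4: ⌊792/315⌋−⌊685/315⌋ = 2−2 = 0
n=5: ⌊899/315⌋−⌊792/315⌋ = 2−2 = 0
n=6: ⌊1006/315⌋−⌊899/315⌋ = 3−2 = 1  ← one
n=7: ⌊1113/315⌋−⌊1006/315⌋ = 3−3 = 0
n=8: ⌊1220/315⌋−⌊1113/315⌋ = 3−3 = 0
n=9: ⌊1327/315⌋−⌊1220/315⌋ = 4−3 = 1  ← one
n=10: ⌊1434/315⌋−⌊1327/315⌋ = 4−4 = 0
n=11: ⌊1541/315⌋−⌊1434/315⌋ = 4−4 = 0
n=12: ⌊1648/315⌋−⌊1541/315⌋ = 5−4 = 1  ← one
n=13: ⌊1755/315⌋−⌊1648/315⌋ = 5−5 = 0
n=14: ⌊1862/315⌋−⌊1755/315⌋ = 5−5 = 0
n=15: ⌊1969/315⌋−⌊1862/315⌋ = 6−5 = 1  ← one
n=16: ⌊2076/315⌋−⌊1969/315⌋ = 6−6 = 0
n=17: ⌊2183/315⌋−⌊2076/315⌋ = 6−6 = 0
n=18: ⌊2290/315⌋−⌊2183/315⌋ = 7−6 = 1  ← one
positions of the first 7 ones: 0 3 6 9 12 15 18

0 3 6 9 12 15 18


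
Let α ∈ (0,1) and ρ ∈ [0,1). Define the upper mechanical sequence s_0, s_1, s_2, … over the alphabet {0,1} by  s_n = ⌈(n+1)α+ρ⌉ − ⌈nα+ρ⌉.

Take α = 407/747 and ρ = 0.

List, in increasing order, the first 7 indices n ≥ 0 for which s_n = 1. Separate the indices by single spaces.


0 1 3 5 7 9 11

n=0: ⌈407/747⌉−⌈0/747⌉ = 1−0 = 1  ← one
n=1: ⌈814/747⌉−⌈407/747⌉ = 2−1 = 1  ← one
n=2: ⌈1221/747⌉−⌈814/747⌉ = 2−2 = 0
n=3: ⌈1628/747⌉−⌈1221/747⌉ = 3−2 = 1  ← one
n=4: ⌈2035/747⌉−⌈1628/747⌉ = 3−3 = 0
n=5: ⌈2442/747⌉−⌈2035/747⌉ = 4−3 = 1  ← one
n=6: ⌈2849/747⌉−⌈2442/747⌉ = 4−4 = 0
n=7: ⌈3256/747⌉−⌈2849/747⌉ = 5−4 = 1  ← one
n=8: ⌈3663/747⌉−⌈3256/747⌉ = 5−5 = 0
n=9: ⌈4070/747⌉−⌈3663/747⌉ = 6−5 = 1  ← one
n=10: ⌈4477/747⌉−⌈4070/747⌉ = 6−6 = 0
n=11: ⌈4884/747⌉−⌈4477/747⌉ = 7−6 = 1  ← one
positions of the first 7 ones: 0 1 3 5 7 9 11


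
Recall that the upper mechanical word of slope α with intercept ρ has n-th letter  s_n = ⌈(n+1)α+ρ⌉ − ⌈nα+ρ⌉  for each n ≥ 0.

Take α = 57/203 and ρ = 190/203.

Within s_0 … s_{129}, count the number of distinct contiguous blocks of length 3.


4

t_n = ⌈(n·57+190)/203⌉ for n = 0 … 130:
  n=0…9: ⌈190/203⌉=1 ⌈247/203⌉=2 ⌈304/203⌉=2 ⌈361/203⌉=2 ⌈418/203⌉=3 ⌈475/203⌉=3 ⌈532/203⌉=3 ⌈589/203⌉=3 ⌈646/203⌉=4 ⌈703/203⌉=4
  n=10…19: ⌈760/203⌉=4 ⌈817/203⌉=5 ⌈874/203⌉=5 ⌈931/203⌉=5 ⌈988/203⌉=5 ⌈1045/203⌉=6 ⌈1102/203⌉=6 ⌈1159/203⌉=6 ⌈1216/203⌉=6 ⌈1273/203⌉=7
  n=20…29: ⌈1330/203⌉=7 ⌈1387/203⌉=7 ⌈1444/203⌉=8 ⌈1501/203⌉=8 ⌈1558/203⌉=8 ⌈1615/203⌉=8 ⌈1672/203⌉=9 ⌈1729/203⌉=9 ⌈1786/203⌉=9 ⌈1843/203⌉=10
  n=30…39: ⌈1900/203⌉=10 ⌈1957/203⌉=10 ⌈2014/203⌉=10 ⌈2071/203⌉=11 ⌈2128/203⌉=11 ⌈2185/203⌉=11 ⌈2242/203⌉=12 ⌈2299/203⌉=12 ⌈2356/203⌉=12 ⌈2413/203⌉=12
  n=40…49: ⌈2470/203⌉=13 ⌈2527/203⌉=13 ⌈2584/203⌉=13 ⌈2641/203⌉=14 ⌈2698/203⌉=14 ⌈2755/203⌉=14 ⌈2812/203⌉=14 ⌈2869/203⌉=15 ⌈2926/203⌉=15 ⌈2983/203⌉=15
  n=50…59: ⌈3040/203⌉=15 ⌈3097/203⌉=16 ⌈3154/203⌉=16 ⌈3211/203⌉=16 ⌈3268/203⌉=17 ⌈3325/203⌉=17 ⌈3382/203⌉=17 ⌈3439/203⌉=17 ⌈3496/203⌉=18 ⌈3553/203⌉=18
  n=60…69: ⌈3610/203⌉=18 ⌈3667/203⌉=19 ⌈3724/203⌉=19 ⌈3781/203⌉=19 ⌈3838/203⌉=19 ⌈3895/203⌉=20 ⌈3952/203⌉=20 ⌈4009/203⌉=20 ⌈4066/203⌉=21 ⌈4123/203⌉=21
  n=70…79: ⌈4180/203⌉=21 ⌈4237/203⌉=21 ⌈4294/203⌉=22 ⌈4351/203⌉=22 ⌈4408/203⌉=22 ⌈4465/203⌉=22 ⌈4522/203⌉=23 ⌈4579/203⌉=23 ⌈4636/203⌉=23 ⌈4693/203⌉=24
  n=80…89: ⌈4750/203⌉=24 ⌈4807/203⌉=24 ⌈4864/203⌉=24 ⌈4921/203⌉=25 ⌈4978/203⌉=25 ⌈5035/203⌉=25 ⌈5092/203⌉=26 ⌈5149/203⌉=26 ⌈5206/203⌉=26 ⌈5263/203⌉=26
  n=90…99: ⌈5320/203⌉=27 ⌈5377/203⌉=27 ⌈5434/203⌉=27 ⌈5491/203⌉=28 ⌈5548/203⌉=28 ⌈5605/203⌉=28 ⌈5662/203⌉=28 ⌈5719/203⌉=29 ⌈5776/203⌉=29 ⌈5833/203⌉=29
  n=100…109: ⌈5890/203⌉=30 ⌈5947/203⌉=30 ⌈6004/203⌉=30 ⌈6061/203⌉=30 ⌈6118/203⌉=31 ⌈6175/203⌉=31 ⌈6232/203⌉=31 ⌈6289/203⌉=31 ⌈6346/203⌉=32 ⌈6403/203⌉=32
  n=110…119: ⌈6460/203⌉=32 ⌈6517/203⌉=33 ⌈6574/203⌉=33 ⌈6631/203⌉=33 ⌈6688/203⌉=33 ⌈6745/203⌉=34 ⌈6802/203⌉=34 ⌈6859/203⌉=34 ⌈6916/203⌉=35 ⌈6973/203⌉=35
  n=120…129: ⌈7030/203⌉=35 ⌈7087/203⌉=35 ⌈7144/203⌉=36 ⌈7201/203⌉=36 ⌈7258/203⌉=36 ⌈7315/203⌉=37 ⌈7372/203⌉=37 ⌈7429/203⌉=37 ⌈7486/203⌉=37 ⌈7543/203⌉=38
  n=130: ⌈7600/203⌉=38
s_n = t_(n+1) − t_n for n = 0 … 129 gives
prefix = 1001000100100010001001000100100010010001001000100010010001001000100100010001001000100100010010001001000100010010001001000100100010
slide a length-3 window over [0..2] … [127..129] (128 windows); first occurrence of each distinct factor:
  [  0..  2] 100
  [  1..  3] 001
  [  2..  4] 010
  [  4..  6] 000
  (the other 124 windows repeat one of these)
distinct factors: {000, 001, 010, 100}
count = 4  (Sturmian bound for length 3 is 4)


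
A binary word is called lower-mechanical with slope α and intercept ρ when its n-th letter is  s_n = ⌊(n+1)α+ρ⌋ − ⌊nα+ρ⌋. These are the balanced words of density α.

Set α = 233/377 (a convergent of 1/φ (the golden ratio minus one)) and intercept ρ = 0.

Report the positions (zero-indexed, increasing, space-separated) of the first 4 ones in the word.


n=0: ⌊233/377⌋−⌊0/377⌋ = 0−0 = 0
n=1: ⌊466/377⌋−⌊233/377⌋ = 1−0 = 1  ← one
n=2: ⌊699/377⌋−⌊466/377⌋ = 1−1 = 0
n=3: ⌊932/377⌋−⌊699/377⌋ = 2−1 = 1  ← one
n=4: ⌊1165/377⌋−⌊932/377⌋ = 3−2 = 1  ← one
n=5: ⌊1398/377⌋−⌊1165/377⌋ = 3−3 = 0
n=6: ⌊1631/377⌋−⌊1398/377⌋ = 4−3 = 1  ← one
positions of the first 4 ones: 1 3 4 6

1 3 4 6


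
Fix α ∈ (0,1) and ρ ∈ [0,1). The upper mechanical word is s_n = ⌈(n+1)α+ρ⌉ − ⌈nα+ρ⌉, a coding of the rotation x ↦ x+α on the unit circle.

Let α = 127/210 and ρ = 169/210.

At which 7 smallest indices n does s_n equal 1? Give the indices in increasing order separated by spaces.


n=0: ⌈296/210⌉−⌈169/210⌉ = 2−1 = 1  ← one
n=1: ⌈423/210⌉−⌈296/210⌉ = 3−2 = 1  ← one
n=2: ⌈550/210⌉−⌈423/210⌉ = 3−3 = 0
n=3: ⌈677/210⌉−⌈550/210⌉ = 4−3 = 1  ← one
n=4: ⌈804/210⌉−⌈677/210⌉ = 4−4 = 0
n=5: ⌈931/210⌉−⌈804/210⌉ = 5−4 = 1  ← one
n=6: ⌈1058/210⌉−⌈931/210⌉ = 6−5 = 1  ← one
n=7: ⌈1185/210⌉−⌈1058/210⌉ = 6−6 = 0
n=8: ⌈1312/210⌉−⌈1185/210⌉ = 7−6 = 1  ← one
n=9: ⌈1439/210⌉−⌈1312/210⌉ = 7−7 = 0
n=10: ⌈1566/210⌉−⌈1439/210⌉ = 8−7 = 1  ← one
positions of the first 7 ones: 0 1 3 5 6 8 10

0 1 3 5 6 8 10


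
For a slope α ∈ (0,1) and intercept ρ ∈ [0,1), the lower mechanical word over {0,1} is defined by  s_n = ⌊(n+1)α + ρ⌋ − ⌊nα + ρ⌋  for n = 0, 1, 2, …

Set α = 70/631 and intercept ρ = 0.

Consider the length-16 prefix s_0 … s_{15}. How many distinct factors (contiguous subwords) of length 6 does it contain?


t_n = ⌊(n·70)/631⌋ for n = 0 … 16:
  n=0…9: ⌊0/631⌋=0 ⌊70/631⌋=0 ⌊140/631⌋=0 ⌊210/631⌋=0 ⌊280/631⌋=0 ⌊350/631⌋=0 ⌊420/631⌋=0 ⌊490/631⌋=0 ⌊560/631⌋=0 ⌊630/631⌋=0
  n=10…16: ⌊700/631⌋=1 ⌊770/631⌋=1 ⌊840/631⌋=1 ⌊910/631⌋=1 ⌊980/631⌋=1 ⌊1050/631⌋=1 ⌊1120/631⌋=1
s_n = t_(n+1) − t_n for n = 0 … 15 gives
prefix = 0000000001000000
slide a length-6 window over [0..5] … [10..15] (11 windows); first occurrence of each distinct factor:
  [  0..  5] 000000
  [  4..  9] 000001
  [  5.. 10] 000010
  [  6.. 11] 000100
  [  7.. 12] 001000
  [  8.. 13] 010000
  [  9.. 14] 100000
  (the other 4 windows repeat one of these)
distinct factors: {000000, 000001, 000010, 000100, 001000, 010000, 100000}
count = 7  (Sturmian bound for length 6 is 7)

7


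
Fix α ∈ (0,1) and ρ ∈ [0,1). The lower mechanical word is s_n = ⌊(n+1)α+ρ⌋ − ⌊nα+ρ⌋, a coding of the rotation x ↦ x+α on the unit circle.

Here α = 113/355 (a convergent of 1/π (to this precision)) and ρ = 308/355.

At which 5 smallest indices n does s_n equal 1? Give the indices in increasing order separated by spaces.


0 3 6 9 12

n=0: ⌊421/355⌋−⌊308/355⌋ = 1−0 = 1  ← one
n=1: ⌊534/355⌋−⌊421/355⌋ = 1−1 = 0
n=2: ⌊647/355⌋−⌊534/355⌋ = 1−1 = 0
n=3: ⌊760/355⌋−⌊647/355⌋ = 2−1 = 1  ← one
n=4: ⌊873/355⌋−⌊760/355⌋ = 2−2 = 0
n=5: ⌊986/355⌋−⌊873/355⌋ = 2−2 = 0
n=6: ⌊1099/355⌋−⌊986/355⌋ = 3−2 = 1  ← one
n=7: ⌊1212/355⌋−⌊1099/355⌋ = 3−3 = 0
n=8: ⌊1325/355⌋−⌊1212/355⌋ = 3−3 = 0
n=9: ⌊1438/355⌋−⌊1325/355⌋ = 4−3 = 1  ← one
n=10: ⌊1551/355⌋−⌊1438/355⌋ = 4−4 = 0
n=11: ⌊1664/355⌋−⌊1551/355⌋ = 4−4 = 0
n=12: ⌊1777/355⌋−⌊1664/355⌋ = 5−4 = 1  ← one
positions of the first 5 ones: 0 3 6 9 12


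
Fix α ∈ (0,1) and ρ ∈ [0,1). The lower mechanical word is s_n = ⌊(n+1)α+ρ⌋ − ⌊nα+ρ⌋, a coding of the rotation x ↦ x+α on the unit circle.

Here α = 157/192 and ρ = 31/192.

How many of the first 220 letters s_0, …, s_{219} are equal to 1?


#1s = Σ_{n=0}^{219} s_n = Σ_{n=0}^{219} (⌊(n+1)α+ρ⌋ − ⌊nα+ρ⌋)
the sum telescopes: every ⌊nα+ρ⌋ with 0 < n < 220 appears once with + and once with −, leaving ⌊220α+ρ⌋ − ⌊0·α+ρ⌋
220α + ρ = (220·157 + 31) / 192 = 34571/192
ρ = 31/192
⌊34571/192⌋ = 180,  ⌊31/192⌋ = 0
#1s = 180 − 0 = 180

180


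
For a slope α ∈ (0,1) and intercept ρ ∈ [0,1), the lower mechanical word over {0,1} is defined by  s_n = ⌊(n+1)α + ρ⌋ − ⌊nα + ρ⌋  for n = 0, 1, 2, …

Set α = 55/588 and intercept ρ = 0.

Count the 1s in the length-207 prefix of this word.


19

#1s = Σ_{n=0}^{206} s_n = Σ_{n=0}^{206} (⌊(n+1)α+ρ⌋ − ⌊nα+ρ⌋)
the sum telescopes: every ⌊nα+ρ⌋ with 0 < n < 207 appears once with + and once with −, leaving ⌊207α+ρ⌋ − ⌊0·α+ρ⌋
207α + ρ = (207·55) / 588 = 11385/588
ρ = 0/588
⌊11385/588⌋ = 19,  ⌊0/588⌋ = 0
#1s = 19 − 0 = 19


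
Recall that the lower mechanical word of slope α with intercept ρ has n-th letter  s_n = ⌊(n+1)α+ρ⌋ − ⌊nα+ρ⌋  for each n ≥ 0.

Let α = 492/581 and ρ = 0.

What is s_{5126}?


(n+1)α + ρ = (5127·492) / 581 = 2522484/581
nα + ρ     = (5126·492) / 581 = 2521992/581
⌊2522484/581⌋ = 4341,  ⌊2521992/581⌋ = 4340
s_{5126} = 4341 − 4340 = 1

1


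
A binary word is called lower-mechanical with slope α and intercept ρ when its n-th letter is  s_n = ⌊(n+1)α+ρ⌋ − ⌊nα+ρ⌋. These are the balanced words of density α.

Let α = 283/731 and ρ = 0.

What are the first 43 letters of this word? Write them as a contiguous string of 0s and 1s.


0010010100101001001010010100101001001010010

n=0: ⌊(1·283)/731⌋ − ⌊(0·283)/731⌋ = ⌊283/731⌋ − ⌊0/731⌋ = 0 − 0 = 0
n=1: ⌊(2·283)/731⌋ − ⌊(1·283)/731⌋ = ⌊566/731⌋ − ⌊283/731⌋ = 0 − 0 = 0
n=2: ⌊(3·283)/731⌋ − ⌊(2·283)/731⌋ = ⌊849/731⌋ − ⌊566/731⌋ = 1 − 0 = 1
n=3: ⌊(4·283)/731⌋ − ⌊(3·283)/731⌋ = ⌊1132/731⌋ − ⌊849/731⌋ = 1 − 1 = 0
n=4: ⌊(5·283)/731⌋ − ⌊(4·283)/731⌋ = ⌊1415/731⌋ − ⌊1132/731⌋ = 1 − 1 = 0
n=5: ⌊(6·283)/731⌋ − ⌊(5·283)/731⌋ = ⌊1698/731⌋ − ⌊1415/731⌋ = 2 − 1 = 1
n=6: ⌊(7·283)/731⌋ − ⌊(6·283)/731⌋ = ⌊1981/731⌋ − ⌊1698/731⌋ = 2 − 2 = 0
n=7: ⌊(8·283)/731⌋ − ⌊(7·283)/731⌋ = ⌊2264/731⌋ − ⌊1981/731⌋ = 3 − 2 = 1
n=8: ⌊(9·283)/731⌋ − ⌊(8·283)/731⌋ = ⌊2547/731⌋ − ⌊2264/731⌋ = 3 − 3 = 0
n=9: ⌊(10·283)/731⌋ − ⌊(9·283)/731⌋ = ⌊2830/731⌋ − ⌊2547/731⌋ = 3 − 3 = 0
n=10: ⌊(11·283)/731⌋ − ⌊(10·283)/731⌋ = ⌊3113/731⌋ − ⌊2830/731⌋ = 4 − 3 = 1
n=11: ⌊(12·283)/731⌋ − ⌊(11·283)/731⌋ = ⌊3396/731⌋ − ⌊3113/731⌋ = 4 − 4 = 0
n=12: ⌊(13·283)/731⌋ − ⌊(12·283)/731⌋ = ⌊3679/731⌋ − ⌊3396/731⌋ = 5 − 4 = 1
n=13: ⌊(14·283)/731⌋ − ⌊(13·283)/731⌋ = ⌊3962/731⌋ − ⌊3679/731⌋ = 5 − 5 = 0
n=14: ⌊(15·283)/731⌋ − ⌊(14·283)/731⌋ = ⌊4245/731⌋ − ⌊3962/731⌋ = 5 − 5 = 0
n=15: ⌊(16·283)/731⌋ − ⌊(15·283)/731⌋ = ⌊4528/731⌋ − ⌊4245/731⌋ = 6 − 5 = 1
n=16: ⌊(17·283)/731⌋ − ⌊(16·283)/731⌋ = ⌊4811/731⌋ − ⌊4528/731⌋ = 6 − 6 = 0
n=17: ⌊(18·283)/731⌋ − ⌊(17·283)/731⌋ = ⌊5094/731⌋ − ⌊4811/731⌋ = 6 − 6 = 0
n=18: ⌊(19·283)/731⌋ − ⌊(18·283)/731⌋ = ⌊5377/731⌋ − ⌊5094/731⌋ = 7 − 6 = 1
n=19: ⌊(20·283)/731⌋ − ⌊(19·283)/731⌋ = ⌊5660/731⌋ − ⌊5377/731⌋ = 7 − 7 = 0
n=20: ⌊(21·283)/731⌋ − ⌊(20·283)/731⌋ = ⌊5943/731⌋ − ⌊5660/731⌋ = 8 − 7 = 1
n=21: ⌊(22·283)/731⌋ − ⌊(21·283)/731⌋ = ⌊6226/731⌋ − ⌊5943/731⌋ = 8 − 8 = 0
n=22: ⌊(23·283)/731⌋ − ⌊(22·283)/731⌋ = ⌊6509/731⌋ − ⌊6226/731⌋ = 8 − 8 = 0
n=23: ⌊(24·283)/731⌋ − ⌊(23·283)/731⌋ = ⌊6792/731⌋ − ⌊6509/731⌋ = 9 − 8 = 1
n=24: ⌊(25·283)/731⌋ − ⌊(24·283)/731⌋ = ⌊7075/731⌋ − ⌊6792/731⌋ = 9 − 9 = 0
n=25: ⌊(26·283)/731⌋ − ⌊(25·283)/731⌋ = ⌊7358/731⌋ − ⌊7075/731⌋ = 10 − 9 = 1
n=26: ⌊(27·283)/731⌋ − ⌊(26·283)/731⌋ = ⌊7641/731⌋ − ⌊7358/731⌋ = 10 − 10 = 0
n=27: ⌊(28·283)/731⌋ − ⌊(27·283)/731⌋ = ⌊7924/731⌋ − ⌊7641/731⌋ = 10 − 10 = 0
n=28: ⌊(29·283)/731⌋ − ⌊(28·283)/731⌋ = ⌊8207/731⌋ − ⌊7924/731⌋ = 11 − 10 = 1
n=29: ⌊(30·283)/731⌋ − ⌊(29·283)/731⌋ = ⌊8490/731⌋ − ⌊8207/731⌋ = 11 − 11 = 0
n=30: ⌊(31·283)/731⌋ − ⌊(30·283)/731⌋ = ⌊8773/731⌋ − ⌊8490/731⌋ = 12 − 11 = 1
n=31: ⌊(32·283)/731⌋ − ⌊(31·283)/731⌋ = ⌊9056/731⌋ − ⌊8773/731⌋ = 12 − 12 = 0
n=32: ⌊(33·283)/731⌋ − ⌊(32·283)/731⌋ = ⌊9339/731⌋ − ⌊9056/731⌋ = 12 − 12 = 0
n=33: ⌊(34·283)/731⌋ − ⌊(33·283)/731⌋ = ⌊9622/731⌋ − ⌊9339/731⌋ = 13 − 12 = 1
n=34: ⌊(35·283)/731⌋ − ⌊(34·283)/731⌋ = ⌊9905/731⌋ − ⌊9622/731⌋ = 13 − 13 = 0
n=35: ⌊(36·283)/731⌋ − ⌊(35·283)/731⌋ = ⌊10188/731⌋ − ⌊9905/731⌋ = 13 − 13 = 0
n=36: ⌊(37·283)/731⌋ − ⌊(36·283)/731⌋ = ⌊10471/731⌋ − ⌊10188/731⌋ = 14 − 13 = 1
n=37: ⌊(38·283)/731⌋ − ⌊(37·283)/731⌋ = ⌊10754/731⌋ − ⌊10471/731⌋ = 14 − 14 = 0
n=38: ⌊(39·283)/731⌋ − ⌊(38·283)/731⌋ = ⌊11037/731⌋ − ⌊10754/731⌋ = 15 − 14 = 1
n=39: ⌊(40·283)/731⌋ − ⌊(39·283)/731⌋ = ⌊11320/731⌋ − ⌊11037/731⌋ = 15 − 15 = 0
n=40: ⌊(41·283)/731⌋ − ⌊(40·283)/731⌋ = ⌊11603/731⌋ − ⌊11320/731⌋ = 15 − 15 = 0
n=41: ⌊(42·283)/731⌋ − ⌊(41·283)/731⌋ = ⌊11886/731⌋ − ⌊11603/731⌋ = 16 − 15 = 1
n=42: ⌊(43·283)/731⌋ − ⌊(42·283)/731⌋ = ⌊12169/731⌋ − ⌊11886/731⌋ = 16 − 16 = 0


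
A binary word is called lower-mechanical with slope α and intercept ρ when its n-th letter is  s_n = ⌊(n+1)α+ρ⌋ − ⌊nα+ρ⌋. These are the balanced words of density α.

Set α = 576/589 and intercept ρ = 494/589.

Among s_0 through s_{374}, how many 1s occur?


#1s = Σ_{n=0}^{374} s_n = Σ_{n=0}^{374} (⌊(n+1)α+ρ⌋ − ⌊nα+ρ⌋)
the sum telescopes: every ⌊nα+ρ⌋ with 0 < n < 375 appears once with + and once with −, leaving ⌊375α+ρ⌋ − ⌊0·α+ρ⌋
375α + ρ = (375·576 + 494) / 589 = 216494/589
ρ = 494/589
⌊216494/589⌋ = 367,  ⌊494/589⌋ = 0
#1s = 367 − 0 = 367

367


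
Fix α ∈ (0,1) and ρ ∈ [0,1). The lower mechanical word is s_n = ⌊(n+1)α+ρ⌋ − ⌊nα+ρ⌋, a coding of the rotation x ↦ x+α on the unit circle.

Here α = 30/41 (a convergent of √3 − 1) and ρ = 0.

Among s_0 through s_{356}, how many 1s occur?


261

#1s = Σ_{n=0}^{356} s_n = Σ_{n=0}^{356} (⌊(n+1)α+ρ⌋ − ⌊nα+ρ⌋)
the sum telescopes: every ⌊nα+ρ⌋ with 0 < n < 357 appears once with + and once with −, leaving ⌊357α+ρ⌋ − ⌊0·α+ρ⌋
357α + ρ = (357·30) / 41 = 10710/41
ρ = 0/41
⌊10710/41⌋ = 261,  ⌊0/41⌋ = 0
#1s = 261 − 0 = 261
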